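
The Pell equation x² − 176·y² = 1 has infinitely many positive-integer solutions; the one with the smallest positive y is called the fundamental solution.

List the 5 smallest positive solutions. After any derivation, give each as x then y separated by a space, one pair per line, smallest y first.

[13; 3,1,3,26] for √176; ℓ=4 ⇒ convergent index 3
i=0: a=13 ⇒ p=13, q=1
i=1: a=3 ⇒ p=40, q=3
i=2: a=1 ⇒ p=53, q=4
i=3: a=3 ⇒ p=199, q=15
fundamental: x₁=199, y₁=15  (since 39601 − 176·225 = 1)
(x_2, y_2) = (199·199 + 176·15·15, 199·15 + 15·199) = (79201, 5970)
(x_3, y_3) = (199·79201 + 176·15·5970, 199·5970 + 15·79201) = (31521799, 2376045)
(x_4, y_4) = (199·31521799 + 176·15·2376045, 199·2376045 + 15·31521799) = (12545596801, 945659940)
(x_5, y_5) = (199·12545596801 + 176·15·945659940, 199·945659940 + 15·12545596801) = (4993116004999, 376370280075)

199 15
79201 5970
31521799 2376045
12545596801 945659940
4993116004999 376370280075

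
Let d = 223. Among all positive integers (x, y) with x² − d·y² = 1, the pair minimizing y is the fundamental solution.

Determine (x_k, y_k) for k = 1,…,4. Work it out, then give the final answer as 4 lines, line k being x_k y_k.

√223 = [14; 1,13,1,28, …], period ℓ=4 (even) → k=3
k=0  a_k=14  p_k/q_k = 14/1
k=1  a_k=1  p_k/q_k = 15/1
k=2  a_k=13  p_k/q_k = 209/14
k=3  a_k=1  p_k/q_k = 224/15
fundamental: x₁=224, y₁=15  (since 50176 − 223·225 = 1)
n=2: (224,15)∘(224,15) = (224·224+223·15·15, 224·15+15·224) = (100351,6720)
n=3: (100351,6720)∘(224,15) = (224·100351+223·15·6720, 224·6720+15·100351) = (44957024,3010545)
n=4: (44957024,3010545)∘(224,15) = (224·44957024+223·15·3010545, 224·3010545+15·44957024) = (20140646401,1348717440)

224 15
100351 6720
44957024 3010545
20140646401 1348717440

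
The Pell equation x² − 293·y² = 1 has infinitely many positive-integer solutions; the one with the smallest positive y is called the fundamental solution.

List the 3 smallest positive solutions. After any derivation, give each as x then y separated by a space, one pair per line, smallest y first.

12320649 719780
303596783562401 17736313474440
7481018815602612315849 437045785745090703340

√293 = [17; 8,1,1,8,34, …], period ℓ=5 (odd) → k=9
a_0=17:  p_0=17·1+0=17,  q_0=17·0+1=1
…
a_3=1:  p_3=1·154+137=291,  q_3=1·9+8=17
a_4=8:  p_4=8·291+154=2482,  q_4=8·17+9=145
…
a_6=8:  p_6=8·84679+2482=679914,  q_6=8·4947+145=39721
a_7=1:  p_7=1·679914+84679=764593,  q_7=1·39721+4947=44668
a_8=1:  p_8=1·764593+679914=1444507,  q_8=1·44668+39721=84389
a_9=8:  p_9=8·1444507+764593=12320649,  q_9=8·84389+44668=719780
fundamental: x₁=12320649, y₁=719780  (since 151798391781201 − 293·518083248400 = 1)
k=2:  x_2 = 12320649·12320649+293·719780·719780 = 303596783562401,  y_2 = 12320649·719780+719780·12320649 = 17736313474440
k=3:  x_3 = 12320649·303596783562401+293·719780·17736313474440 = 7481018815602612315849,  y_3 = 12320649·17736313474440+719780·303596783562401 = 437045785745090703340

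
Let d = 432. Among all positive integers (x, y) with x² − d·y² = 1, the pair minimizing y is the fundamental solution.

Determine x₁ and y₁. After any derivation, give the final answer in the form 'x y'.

1351 65

[20; 1,3,1,1,1,3,1,40] for √432; ℓ=8 ⇒ convergent index 7
k=0  a_k=20  p_k/q_k = 20/1
k=1  a_k=1  p_k/q_k = 21/1
k=2  a_k=3  p_k/q_k = 83/4
k=3  a_k=1  p_k/q_k = 104/5
k=4  a_k=1  p_k/q_k = 187/9
k=5  a_k=1  p_k/q_k = 291/14
k=6  a_k=3  p_k/q_k = 1060/51
k=7  a_k=1  p_k/q_k = 1351/65
fundamental: x₁=1351, y₁=65  (since 1825201 − 432·4225 = 1)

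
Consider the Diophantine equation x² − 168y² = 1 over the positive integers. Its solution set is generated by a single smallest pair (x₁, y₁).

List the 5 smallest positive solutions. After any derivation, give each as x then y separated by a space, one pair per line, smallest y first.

13 1
337 26
8749 675
227137 17524
5896813 454949

√168 → a₀=12, period (1,24); ℓ=2 even so k=1
step 0: (12, 1)  from 12·(1,0) + (0,1)
step 1: (13, 1)  from 1·(12,1) + (1,0)
→ (13, 1).  Check: 13²=169, 168·1²=168, difference 1.
n=2: (13,1)∘(13,1) = (13·13+168·1·1, 13·1+1·13) = (337,26)
n=3: (337,26)∘(13,1) = (13·337+168·1·26, 13·26+1·337) = (8749,675)
n=4: (8749,675)∘(13,1) = (13·8749+168·1·675, 13·675+1·8749) = (227137,17524)
n=5: (227137,17524)∘(13,1) = (13·227137+168·1·17524, 13·17524+1·227137) = (5896813,454949)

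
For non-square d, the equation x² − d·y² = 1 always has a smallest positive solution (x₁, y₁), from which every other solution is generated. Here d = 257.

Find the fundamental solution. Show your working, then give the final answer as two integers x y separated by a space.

513 32

√257 = [16; 32, …], period ℓ=1 (odd) → k=1
a_0=16:  p_0=16·1+0=16,  q_0=16·0+1=1
a_1=32:  p_1=32·16+1=513,  q_1=32·1+0=32
(x₁, y₁) = (513, 32);  513² − 257·32² = 1 ✓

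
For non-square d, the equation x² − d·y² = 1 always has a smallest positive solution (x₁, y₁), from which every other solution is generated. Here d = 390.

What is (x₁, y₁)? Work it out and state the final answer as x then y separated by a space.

√390 = [19; 1,2,1,38, …], period ℓ=4 (even) → k=3
i=0: a=19 ⇒ p=19, q=1
i=1: a=1 ⇒ p=20, q=1
i=2: a=2 ⇒ p=59, q=3
i=3: a=1 ⇒ p=79, q=4
fundamental: x₁=79, y₁=4  (since 6241 − 390·16 = 1)

79 4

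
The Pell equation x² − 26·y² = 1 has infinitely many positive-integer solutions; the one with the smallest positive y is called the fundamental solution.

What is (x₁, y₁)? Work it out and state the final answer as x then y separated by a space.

[5; 10] for √26; ℓ=1 ⇒ convergent index 1
a_0=5:  p_0=5·1+0=5,  q_0=5·0+1=1
a_1=10:  p_1=10·5+1=51,  q_1=10·1+0=10
→ (51, 10).  Check: 51²=2601, 26·10²=2600, difference 1.

51 10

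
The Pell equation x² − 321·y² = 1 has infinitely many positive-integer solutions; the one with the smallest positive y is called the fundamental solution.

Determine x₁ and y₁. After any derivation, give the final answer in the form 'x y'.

215 12

d=321: √d = [17; 1,10,1,34] (ℓ=4, even), read p_3/q_3
i=0: a=17 ⇒ p=17, q=1
…
i=2: a=10 ⇒ p=197, q=11
i=3: a=1 ⇒ p=215, q=12
→ (215, 12).  Check: 215²=46225, 321·12²=46224, difference 1.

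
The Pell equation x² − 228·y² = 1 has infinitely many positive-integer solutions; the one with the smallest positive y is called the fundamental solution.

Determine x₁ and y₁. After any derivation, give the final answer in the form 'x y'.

151 10

d=228: √d = [15; 10,30] (ℓ=2, even), read p_1/q_1
k=0  a_k=15  p_k/q_k = 15/1
k=1  a_k=10  p_k/q_k = 151/10
(x₁, y₁) = (151, 10);  151² − 228·10² = 1 ✓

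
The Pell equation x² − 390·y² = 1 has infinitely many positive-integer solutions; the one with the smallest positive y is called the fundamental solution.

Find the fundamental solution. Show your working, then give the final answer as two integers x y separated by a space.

√390 → a₀=19, period (1,2,1,38); ℓ=4 even so k=3
a_0=19:  p_0=19·1+0=19,  q_0=19·0+1=1
a_1=1:  p_1=1·19+1=20,  q_1=1·1+0=1
a_2=2:  p_2=2·20+19=59,  q_2=2·1+1=3
a_3=1:  p_3=1·59+20=79,  q_3=1·3+1=4
(x₁, y₁) = (79, 4);  79² − 390·4² = 1 ✓

79 4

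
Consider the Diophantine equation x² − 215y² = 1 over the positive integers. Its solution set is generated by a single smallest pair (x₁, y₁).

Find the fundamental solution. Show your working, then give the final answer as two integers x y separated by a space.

44 3

√215 → a₀=14, period (1,1,1,28); ℓ=4 even so k=3
i=0: a=14 ⇒ p=14, q=1
i=1: a=1 ⇒ p=15, q=1
i=2: a=1 ⇒ p=29, q=2
i=3: a=1 ⇒ p=44, q=3
→ (44, 3).  Check: 44²=1936, 215·3²=1935, difference 1.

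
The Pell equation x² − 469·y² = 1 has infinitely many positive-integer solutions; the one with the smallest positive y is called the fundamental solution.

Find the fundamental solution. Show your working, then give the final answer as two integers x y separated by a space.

137215 6336

√469 → a₀=21, period (1,1,1,10,6,10,1,1,1,42); ℓ=10 even so k=9
step 0: (21, 1)  from 21·(1,0) + (0,1)
…
step 2: (43, 2)  from 1·(22,1) + (21,1)
step 3: (65, 3)  from 1·(43,2) + (22,1)
step 4: (693, 32)  from 10·(65,3) + (43,2)
step 5: (4223, 195)  from 6·(693,32) + (65,3)
step 6: (42923, 1982)  from 10·(4223,195) + (693,32)
…
step 8: (90069, 4159)  from 1·(47146,2177) + (42923,1982)
step 9: (137215, 6336)  from 1·(90069,4159) + (47146,2177)
→ (137215, 6336).  Check: 137215²=18827956225, 469·6336²=18827956224, difference 1.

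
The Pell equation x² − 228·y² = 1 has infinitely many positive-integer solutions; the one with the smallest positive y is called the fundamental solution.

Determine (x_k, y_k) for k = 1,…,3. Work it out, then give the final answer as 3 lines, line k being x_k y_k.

√228 = [15; 10,30, …], period ℓ=2 (even) → k=1
i=0: a=15 ⇒ p=15, q=1
i=1: a=10 ⇒ p=151, q=10
fundamental: x₁=151, y₁=10  (since 22801 − 228·100 = 1)
(x_2, y_2) = (151·151 + 228·10·10, 151·10 + 10·151) = (45601, 3020)
(x_3, y_3) = (151·45601 + 228·10·3020, 151·3020 + 10·45601) = (13771351, 912030)

151 10
45601 3020
13771351 912030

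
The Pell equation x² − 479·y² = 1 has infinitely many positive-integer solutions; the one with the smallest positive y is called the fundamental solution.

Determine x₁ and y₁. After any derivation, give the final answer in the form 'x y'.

√479 = [21; 1,7,1,3,2,21,2,3,1,7,1,42, …], period ℓ=12 (even) → k=11
k=0  a_k=21  p_k/q_k = 21/1
k=1  a_k=1  p_k/q_k = 22/1
k=2  a_k=7  p_k/q_k = 175/8
k=3  a_k=1  p_k/q_k = 197/9
k=4  a_k=3  p_k/q_k = 766/35
k=5  a_k=2  p_k/q_k = 1729/79
k=6  a_k=21  p_k/q_k = 37075/1694
…
k=8  a_k=3  p_k/q_k = 264712/12095
…
k=10  a_k=7  p_k/q_k = 2648849/121029
k=11  a_k=1  p_k/q_k = 2989440/136591
(x₁, y₁) = (2989440, 136591);  2989440² − 479·136591² = 1 ✓

2989440 136591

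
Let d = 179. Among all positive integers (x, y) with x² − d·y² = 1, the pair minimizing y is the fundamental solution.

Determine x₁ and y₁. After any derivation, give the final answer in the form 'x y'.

d=179: √d = [13; 2,1,1,1,3,…,1,2,26] (ℓ=14, even), read p_13/q_13
k=0  a_k=13  p_k/q_k = 13/1
…
k=6  a_k=5  p_k/q_k = 2047/153
…
k=8  a_k=5  p_k/q_k = 137042/10243
…
k=12  a_k=1  p_k/q_k = 1588459/118727
k=13  a_k=2  p_k/q_k = 4190210/313191
(x₁, y₁) = (4190210, 313191);  4190210² − 179·313191² = 1 ✓

4190210 313191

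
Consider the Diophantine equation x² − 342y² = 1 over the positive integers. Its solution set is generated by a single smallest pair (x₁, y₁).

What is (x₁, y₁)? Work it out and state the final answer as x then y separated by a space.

37 2

d=342: √d = [18; 2,36] (ℓ=2, even), read p_1/q_1
a_0=18:  p_0=18·1+0=18,  q_0=18·0+1=1
a_1=2:  p_1=2·18+1=37,  q_1=2·1+0=2
fundamental: x₁=37, y₁=2  (since 1369 − 342·4 = 1)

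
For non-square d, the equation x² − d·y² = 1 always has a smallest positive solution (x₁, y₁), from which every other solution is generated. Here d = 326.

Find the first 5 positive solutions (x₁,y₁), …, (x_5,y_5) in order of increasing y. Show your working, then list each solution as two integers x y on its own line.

325 18
211249 11700
137311525 7604982
89252280001 4943226600
58013844689125 3213089685018

√326 = [18; 18,36, …], period ℓ=2 (even) → k=1
a_0=18:  p_0=18·1+0=18,  q_0=18·0+1=1
a_1=18:  p_1=18·18+1=325,  q_1=18·1+0=18
(x₁, y₁) = (325, 18);  325² − 326·18² = 1 ✓
(x_2, y_2) = (325·325 + 326·18·18, 325·18 + 18·325) = (211249, 11700)
(x_3, y_3) = (325·211249 + 326·18·11700, 325·11700 + 18·211249) = (137311525, 7604982)
(x_4, y_4) = (325·137311525 + 326·18·7604982, 325·7604982 + 18·137311525) = (89252280001, 4943226600)
(x_5, y_5) = (325·89252280001 + 326·18·4943226600, 325·4943226600 + 18·89252280001) = (58013844689125, 3213089685018)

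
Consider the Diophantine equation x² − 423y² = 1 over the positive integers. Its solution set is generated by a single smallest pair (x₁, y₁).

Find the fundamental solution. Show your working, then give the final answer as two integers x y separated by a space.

[20; 1,1,3,4,3,1,1,40] for √423; ℓ=8 ⇒ convergent index 7
step 0: (20, 1)  from 20·(1,0) + (0,1)
…
step 3: (144, 7)  from 3·(41,2) + (21,1)
step 4: (617, 30)  from 4·(144,7) + (41,2)
step 5: (1995, 97)  from 3·(617,30) + (144,7)
step 6: (2612, 127)  from 1·(1995,97) + (617,30)
step 7: (4607, 224)  from 1·(2612,127) + (1995,97)
→ (4607, 224).  Check: 4607²=21224449, 423·224²=21224448, difference 1.

4607 224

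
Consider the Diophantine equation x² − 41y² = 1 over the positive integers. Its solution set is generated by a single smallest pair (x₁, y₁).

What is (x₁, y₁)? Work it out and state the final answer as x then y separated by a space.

d=41: √d = [6; 2,2,12] (ℓ=3, odd), read p_5/q_5
step 0: (6, 1)  from 6·(1,0) + (0,1)
step 1: (13, 2)  from 2·(6,1) + (1,0)
…
step 4: (826, 129)  from 2·(397,62) + (32,5)
step 5: (2049, 320)  from 2·(826,129) + (397,62)
fundamental: x₁=2049, y₁=320  (since 4198401 − 41·102400 = 1)

2049 320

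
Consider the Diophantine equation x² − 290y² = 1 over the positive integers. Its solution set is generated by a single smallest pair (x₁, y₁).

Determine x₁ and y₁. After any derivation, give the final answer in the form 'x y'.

579 34

√290 = [17; 34, …], period ℓ=1 (odd) → k=1
a_0=17:  p_0=17·1+0=17,  q_0=17·0+1=1
a_1=34:  p_1=34·17+1=579,  q_1=34·1+0=34
fundamental: x₁=579, y₁=34  (since 335241 − 290·1156 = 1)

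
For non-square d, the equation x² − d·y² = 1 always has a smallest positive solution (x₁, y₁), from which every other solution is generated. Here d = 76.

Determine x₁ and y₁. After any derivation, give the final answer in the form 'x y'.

57799 6630

√76 = [8; 1,2,1,1,5,4,5,1,1,2,1,16, …], period ℓ=12 (even) → k=11
i=0: a=8 ⇒ p=8, q=1
…
i=8: a=1 ⇒ p=8866, q=1017
…
i=10: a=2 ⇒ p=41488, q=4759
i=11: a=1 ⇒ p=57799, q=6630
(x₁, y₁) = (57799, 6630);  57799² − 76·6630² = 1 ✓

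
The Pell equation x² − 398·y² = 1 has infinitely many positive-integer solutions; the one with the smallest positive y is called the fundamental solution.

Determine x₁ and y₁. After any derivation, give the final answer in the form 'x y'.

399 20

d=398: √d = [19; 1,18,1,38] (ℓ=4, even), read p_3/q_3
k=0  a_k=19  p_k/q_k = 19/1
…
k=2  a_k=18  p_k/q_k = 379/19
k=3  a_k=1  p_k/q_k = 399/20
fundamental: x₁=399, y₁=20  (since 159201 − 398·400 = 1)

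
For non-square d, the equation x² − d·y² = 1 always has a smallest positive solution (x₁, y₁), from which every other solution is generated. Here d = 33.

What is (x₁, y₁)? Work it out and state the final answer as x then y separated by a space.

23 4

√33 → a₀=5, period (1,2,1,10); ℓ=4 even so k=3
step 0: (5, 1)  from 5·(1,0) + (0,1)
…
step 2: (17, 3)  from 2·(6,1) + (5,1)
step 3: (23, 4)  from 1·(17,3) + (6,1)
(x₁, y₁) = (23, 4);  23² − 33·4² = 1 ✓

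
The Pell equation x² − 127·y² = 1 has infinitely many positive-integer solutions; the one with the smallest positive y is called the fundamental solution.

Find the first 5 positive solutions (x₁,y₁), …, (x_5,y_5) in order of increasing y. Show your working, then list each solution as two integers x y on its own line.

4730624 419775
44757606858751 3971595379200
423462818377139450624 37576248838264821825
4006486743445029115330560001 355518209168531397366758400
37906364688445371364544653008890624 3363645945459311770024609913661375

d=127: √d = [11; 3,1,2,2,7,11,7,2,2,1,3,22] (ℓ=12, even), read p_11/q_11
i=0: a=11 ⇒ p=11, q=1
…
i=5: a=7 ⇒ p=2175, q=193
i=6: a=11 ⇒ p=24218, q=2149
i=7: a=7 ⇒ p=171701, q=15236
i=8: a=2 ⇒ p=367620, q=32621
i=9: a=2 ⇒ p=906941, q=80478
i=10: a=1 ⇒ p=1274561, q=113099
i=11: a=3 ⇒ p=4730624, q=419775
→ (4730624, 419775).  Check: 4730624²=22378803429376, 127·419775²=22378803429375, difference 1.
(x_2, y_2) = (4730624·4730624 + 127·419775·419775, 4730624·419775 + 419775·4730624) = (44757606858751, 3971595379200)
(x_3, y_3) = (4730624·44757606858751 + 127·419775·3971595379200, 4730624·3971595379200 + 419775·44757606858751) = (423462818377139450624, 37576248838264821825)
(x_4, y_4) = (4730624·423462818377139450624 + 127·419775·37576248838264821825, 4730624·37576248838264821825 + 419775·423462818377139450624) = (4006486743445029115330560001, 355518209168531397366758400)
(x_5, y_5) = (4730624·4006486743445029115330560001 + 127·419775·355518209168531397366758400, 4730624·355518209168531397366758400 + 419775·4006486743445029115330560001) = (37906364688445371364544653008890624, 3363645945459311770024609913661375)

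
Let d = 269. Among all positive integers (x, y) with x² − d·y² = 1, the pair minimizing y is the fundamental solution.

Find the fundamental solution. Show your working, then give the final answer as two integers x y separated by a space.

√269 → a₀=16, period (2,2,32); ℓ=3 odd so k=5
i=0: a=16 ⇒ p=16, q=1
i=1: a=2 ⇒ p=33, q=2
i=2: a=2 ⇒ p=82, q=5
i=3: a=32 ⇒ p=2657, q=162
i=4: a=2 ⇒ p=5396, q=329
i=5: a=2 ⇒ p=13449, q=820
→ (13449, 820).  Check: 13449²=180875601, 269·820²=180875600, difference 1.

13449 820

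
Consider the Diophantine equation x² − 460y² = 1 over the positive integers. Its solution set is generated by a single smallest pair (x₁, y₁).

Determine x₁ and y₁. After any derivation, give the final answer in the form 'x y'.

√460 → a₀=21, period (2,4,3,1,2,10,2,1,3,4,2,42); ℓ=12 even so k=11
a_0=21:  p_0=21·1+0=21,  q_0=21·0+1=1
…
a_3=3:  p_3=3·193+43=622,  q_3=3·9+2=29
a_4=1:  p_4=1·622+193=815,  q_4=1·29+9=38
a_5=2:  p_5=2·815+622=2252,  q_5=2·38+29=105
a_6=10:  p_6=10·2252+815=23335,  q_6=10·105+38=1088
…
a_8=1:  p_8=1·48922+23335=72257,  q_8=1·2281+1088=3369
…
a_10=4:  p_10=4·265693+72257=1135029,  q_10=4·12388+3369=52921
a_11=2:  p_11=2·1135029+265693=2535751,  q_11=2·52921+12388=118230
→ (2535751, 118230).  Check: 2535751²=6430033134001, 460·118230²=6430033134000, difference 1.

2535751 118230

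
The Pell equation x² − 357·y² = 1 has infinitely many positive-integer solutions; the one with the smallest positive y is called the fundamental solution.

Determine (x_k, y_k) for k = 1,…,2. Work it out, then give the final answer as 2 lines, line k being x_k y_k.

3401 180
23133601 1224360

[18; 1,8,2,8,1,36] for √357; ℓ=6 ⇒ convergent index 5
i=0: a=18 ⇒ p=18, q=1
…
i=2: a=8 ⇒ p=170, q=9
i=3: a=2 ⇒ p=359, q=19
i=4: a=8 ⇒ p=3042, q=161
i=5: a=1 ⇒ p=3401, q=180
(x₁, y₁) = (3401, 180);  3401² − 357·180² = 1 ✓
k=2:  x_2 = 3401·3401+357·180·180 = 23133601,  y_2 = 3401·180+180·3401 = 1224360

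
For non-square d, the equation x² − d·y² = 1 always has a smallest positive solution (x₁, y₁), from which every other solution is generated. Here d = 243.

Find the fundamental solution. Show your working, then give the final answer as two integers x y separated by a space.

[15; 1,1,2,3,15,3,2,1,1,30] for √243; ℓ=10 ⇒ convergent index 9
k=0  a_k=15  p_k/q_k = 15/1
k=1  a_k=1  p_k/q_k = 16/1
k=2  a_k=1  p_k/q_k = 31/2
k=3  a_k=2  p_k/q_k = 78/5
…
k=5  a_k=15  p_k/q_k = 4053/260
k=6  a_k=3  p_k/q_k = 12424/797
k=7  a_k=2  p_k/q_k = 28901/1854
k=8  a_k=1  p_k/q_k = 41325/2651
k=9  a_k=1  p_k/q_k = 70226/4505
→ (70226, 4505).  Check: 70226²=4931691076, 243·4505²=4931691075, difference 1.

70226 4505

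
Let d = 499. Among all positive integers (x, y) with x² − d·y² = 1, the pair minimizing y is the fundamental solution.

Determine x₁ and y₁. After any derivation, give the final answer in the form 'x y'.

√499 = [22; 2,1,21,1,2,44, …], period ℓ=6 (even) → k=5
a_0=22:  p_0=22·1+0=22,  q_0=22·0+1=1
a_1=2:  p_1=2·22+1=45,  q_1=2·1+0=2
a_2=1:  p_2=1·45+22=67,  q_2=1·2+1=3
…
a_4=1:  p_4=1·1452+67=1519,  q_4=1·65+3=68
a_5=2:  p_5=2·1519+1452=4490,  q_5=2·68+65=201
(x₁, y₁) = (4490, 201);  4490² − 499·201² = 1 ✓

4490 201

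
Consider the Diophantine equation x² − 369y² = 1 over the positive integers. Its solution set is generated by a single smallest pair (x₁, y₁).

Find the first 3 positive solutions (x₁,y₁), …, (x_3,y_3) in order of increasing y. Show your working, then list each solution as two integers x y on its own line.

8396801 437120
141012534067201 7340819306240
2368108374136006451201 123278797782910239360

d=369: √d = [19; 4,1,3,2,7,4,7,2,3,1,4,38] (ℓ=12, even), read p_11/q_11
a_0=19:  p_0=19·1+0=19,  q_0=19·0+1=1
…
a_2=1:  p_2=1·77+19=96,  q_2=1·4+1=5
a_3=3:  p_3=3·96+77=365,  q_3=3·5+4=19
…
a_5=7:  p_5=7·826+365=6147,  q_5=7·43+19=320
a_6=4:  p_6=4·6147+826=25414,  q_6=4·320+43=1323
a_7=7:  p_7=7·25414+6147=184045,  q_7=7·1323+320=9581
a_8=2:  p_8=2·184045+25414=393504,  q_8=2·9581+1323=20485
a_9=3:  p_9=3·393504+184045=1364557,  q_9=3·20485+9581=71036
a_10=1:  p_10=1·1364557+393504=1758061,  q_10=1·71036+20485=91521
a_11=4:  p_11=4·1758061+1364557=8396801,  q_11=4·91521+71036=437120
→ (8396801, 437120).  Check: 8396801²=70506267033601, 369·437120²=70506267033600, difference 1.
n=2: (8396801,437120)∘(8396801,437120) = (8396801·8396801+369·437120·437120, 8396801·437120+437120·8396801) = (141012534067201,7340819306240)
n=3: (141012534067201,7340819306240)∘(8396801,437120) = (8396801·141012534067201+369·437120·7340819306240, 8396801·7340819306240+437120·141012534067201) = (2368108374136006451201,123278797782910239360)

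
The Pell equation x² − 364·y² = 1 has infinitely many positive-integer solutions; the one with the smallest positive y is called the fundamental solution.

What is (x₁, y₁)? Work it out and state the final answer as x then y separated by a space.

d=364: √d = [19; 12,1,2,3,1,8,1,3,2,1,12,38] (ℓ=12, even), read p_11/q_11
i=0: a=19 ⇒ p=19, q=1
…
i=2: a=1 ⇒ p=248, q=13
…
i=4: a=3 ⇒ p=2423, q=127
i=5: a=1 ⇒ p=3148, q=165
…
i=7: a=1 ⇒ p=30755, q=1612
i=8: a=3 ⇒ p=119872, q=6283
…
i=10: a=1 ⇒ p=390371, q=20461
i=11: a=12 ⇒ p=4954951, q=259710
→ (4954951, 259710).  Check: 4954951²=24551539412401, 364·259710²=24551539412400, difference 1.

4954951 259710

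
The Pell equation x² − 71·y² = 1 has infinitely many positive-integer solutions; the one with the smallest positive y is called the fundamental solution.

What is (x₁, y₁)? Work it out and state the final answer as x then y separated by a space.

3480 413

√71 → a₀=8, period (2,2,1,7,1,2,2,16); ℓ=8 even so k=7
k=0  a_k=8  p_k/q_k = 8/1
k=1  a_k=2  p_k/q_k = 17/2
k=2  a_k=2  p_k/q_k = 42/5
…
k=4  a_k=7  p_k/q_k = 455/54
k=5  a_k=1  p_k/q_k = 514/61
k=6  a_k=2  p_k/q_k = 1483/176
k=7  a_k=2  p_k/q_k = 3480/413
(x₁, y₁) = (3480, 413);  3480² − 71·413² = 1 ✓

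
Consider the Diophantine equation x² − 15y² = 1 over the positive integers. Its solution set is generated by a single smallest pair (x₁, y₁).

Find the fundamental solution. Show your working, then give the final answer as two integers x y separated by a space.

4 1

[3; 1,6] for √15; ℓ=2 ⇒ convergent index 1
k=0  a_k=3  p_k/q_k = 3/1
k=1  a_k=1  p_k/q_k = 4/1
fundamental: x₁=4, y₁=1  (since 16 − 15·1 = 1)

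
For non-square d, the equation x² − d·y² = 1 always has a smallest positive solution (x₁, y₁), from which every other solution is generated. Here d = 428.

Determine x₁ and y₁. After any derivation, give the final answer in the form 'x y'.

[20; 1,2,4,1,5,10,5,1,4,2,1,40] for √428; ℓ=12 ⇒ convergent index 11
a_0=20:  p_0=20·1+0=20,  q_0=20·0+1=1
…
a_2=2:  p_2=2·21+20=62,  q_2=2·1+1=3
…
a_5=5:  p_5=5·331+269=1924,  q_5=5·16+13=93
a_6=10:  p_6=10·1924+331=19571,  q_6=10·93+16=946
…
a_8=1:  p_8=1·99779+19571=119350,  q_8=1·4823+946=5769
…
a_10=2:  p_10=2·577179+119350=1273708,  q_10=2·27899+5769=61567
a_11=1:  p_11=1·1273708+577179=1850887,  q_11=1·61567+27899=89466
→ (1850887, 89466).  Check: 1850887²=3425782686769, 428·89466²=3425782686768, difference 1.

1850887 89466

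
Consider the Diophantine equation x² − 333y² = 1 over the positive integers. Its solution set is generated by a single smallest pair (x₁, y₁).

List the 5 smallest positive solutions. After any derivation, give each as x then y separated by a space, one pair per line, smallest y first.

73 4
10657 584
1555849 85260
227143297 12447376
33161365513 1817231636

[18; 4,36] for √333; ℓ=2 ⇒ convergent index 1
i=0: a=18 ⇒ p=18, q=1
i=1: a=4 ⇒ p=73, q=4
fundamental: x₁=73, y₁=4  (since 5329 − 333·16 = 1)
n=2: (73,4)∘(73,4) = (73·73+333·4·4, 73·4+4·73) = (10657,584)
n=3: (10657,584)∘(73,4) = (73·10657+333·4·584, 73·584+4·10657) = (1555849,85260)
n=4: (1555849,85260)∘(73,4) = (73·1555849+333·4·85260, 73·85260+4·1555849) = (227143297,12447376)
n=5: (227143297,12447376)∘(73,4) = (73·227143297+333·4·12447376, 73·12447376+4·227143297) = (33161365513,1817231636)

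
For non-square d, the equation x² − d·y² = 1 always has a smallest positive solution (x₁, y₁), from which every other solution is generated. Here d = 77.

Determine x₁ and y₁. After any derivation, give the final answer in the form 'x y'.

√77 = [8; 1,3,2,3,1,16, …], period ℓ=6 (even) → k=5
k=0  a_k=8  p_k/q_k = 8/1
k=1  a_k=1  p_k/q_k = 9/1
…
k=4  a_k=3  p_k/q_k = 272/31
k=5  a_k=1  p_k/q_k = 351/40
→ (351, 40).  Check: 351²=123201, 77·40²=123200, difference 1.

351 40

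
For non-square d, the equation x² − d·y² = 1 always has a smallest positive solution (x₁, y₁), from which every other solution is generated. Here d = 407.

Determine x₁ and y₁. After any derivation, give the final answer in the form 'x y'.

√407 = [20; 5,1,2,1,5,40, …], period ℓ=6 (even) → k=5
a_0=20:  p_0=20·1+0=20,  q_0=20·0+1=1
…
a_4=1:  p_4=1·343+121=464,  q_4=1·17+6=23
a_5=5:  p_5=5·464+343=2663,  q_5=5·23+17=132
→ (2663, 132).  Check: 2663²=7091569, 407·132²=7091568, difference 1.

2663 132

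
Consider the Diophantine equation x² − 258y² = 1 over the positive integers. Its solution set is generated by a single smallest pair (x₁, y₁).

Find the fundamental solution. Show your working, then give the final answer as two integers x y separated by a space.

257 16

[16; 16,32] for √258; ℓ=2 ⇒ convergent index 1
step 0: (16, 1)  from 16·(1,0) + (0,1)
step 1: (257, 16)  from 16·(16,1) + (1,0)
(x₁, y₁) = (257, 16);  257² − 258·16² = 1 ✓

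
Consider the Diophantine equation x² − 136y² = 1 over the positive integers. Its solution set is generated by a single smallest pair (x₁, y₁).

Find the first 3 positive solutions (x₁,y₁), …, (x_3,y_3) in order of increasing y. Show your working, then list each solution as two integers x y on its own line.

d=136: √d = [11; 1,1,1,22] (ℓ=4, even), read p_3/q_3
i=0: a=11 ⇒ p=11, q=1
…
i=2: a=1 ⇒ p=23, q=2
i=3: a=1 ⇒ p=35, q=3
→ (35, 3).  Check: 35²=1225, 136·3²=1224, difference 1.
(35+3√136)^2 = 2449 + 210√136
(35+3√136)^3 = 171395 + 14697√136

35 3
2449 210
171395 14697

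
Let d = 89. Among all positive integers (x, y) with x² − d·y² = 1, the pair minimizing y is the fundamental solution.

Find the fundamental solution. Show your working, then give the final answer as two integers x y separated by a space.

500001 53000

√89 = [9; 2,3,3,2,18, …], period ℓ=5 (odd) → k=9
step 0: (9, 1)  from 9·(1,0) + (0,1)
step 1: (19, 2)  from 2·(9,1) + (1,0)
step 2: (66, 7)  from 3·(19,2) + (9,1)
step 3: (217, 23)  from 3·(66,7) + (19,2)
step 4: (500, 53)  from 2·(217,23) + (66,7)
step 5: (9217, 977)  from 18·(500,53) + (217,23)
step 6: (18934, 2007)  from 2·(9217,977) + (500,53)
…
step 8: (216991, 23001)  from 3·(66019,6998) + (18934,2007)
step 9: (500001, 53000)  from 2·(216991,23001) + (66019,6998)
(x₁, y₁) = (500001, 53000);  500001² − 89·53000² = 1 ✓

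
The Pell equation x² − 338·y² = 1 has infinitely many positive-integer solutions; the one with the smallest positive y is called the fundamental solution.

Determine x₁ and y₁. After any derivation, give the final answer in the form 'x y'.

√338 → a₀=18, period (2,1,1,2,36); ℓ=5 odd so k=9
i=0: a=18 ⇒ p=18, q=1
i=1: a=2 ⇒ p=37, q=2
i=2: a=1 ⇒ p=55, q=3
…
i=4: a=2 ⇒ p=239, q=13
i=5: a=36 ⇒ p=8696, q=473
…
i=8: a=1 ⇒ p=43958, q=2391
i=9: a=2 ⇒ p=114243, q=6214
fundamental: x₁=114243, y₁=6214  (since 13051463049 − 338·38613796 = 1)

114243 6214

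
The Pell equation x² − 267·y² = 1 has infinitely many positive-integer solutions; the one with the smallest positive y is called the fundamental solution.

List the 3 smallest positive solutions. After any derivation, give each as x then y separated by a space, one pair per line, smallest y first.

[16; 2,1,15,1,2,32] for √267; ℓ=6 ⇒ convergent index 5
step 0: (16, 1)  from 16·(1,0) + (0,1)
…
step 2: (49, 3)  from 1·(33,2) + (16,1)
…
step 4: (817, 50)  from 1·(768,47) + (49,3)
step 5: (2402, 147)  from 2·(817,50) + (768,47)
→ (2402, 147).  Check: 2402²=5769604, 267·147²=5769603, difference 1.
(x_2, y_2) = (2402·2402 + 267·147·147, 2402·147 + 147·2402) = (11539207, 706188)
(x_3, y_3) = (2402·11539207 + 267·147·706188, 2402·706188 + 147·11539207) = (55434348026, 3392527005)

2402 147
11539207 706188
55434348026 3392527005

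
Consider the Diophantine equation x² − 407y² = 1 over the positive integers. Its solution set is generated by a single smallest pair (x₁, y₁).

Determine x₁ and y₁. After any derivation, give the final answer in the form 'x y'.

2663 132

√407 → a₀=20, period (5,1,2,1,5,40); ℓ=6 even so k=5
a_0=20:  p_0=20·1+0=20,  q_0=20·0+1=1
a_1=5:  p_1=5·20+1=101,  q_1=5·1+0=5
…
a_4=1:  p_4=1·343+121=464,  q_4=1·17+6=23
a_5=5:  p_5=5·464+343=2663,  q_5=5·23+17=132
fundamental: x₁=2663, y₁=132  (since 7091569 − 407·17424 = 1)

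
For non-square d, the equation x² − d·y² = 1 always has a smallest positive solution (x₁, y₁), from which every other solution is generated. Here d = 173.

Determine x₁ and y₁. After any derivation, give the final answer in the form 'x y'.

2499849 190060

[13; 6,1,1,6,26] for √173; ℓ=5 ⇒ convergent index 9
k=0  a_k=13  p_k/q_k = 13/1
…
k=8  a_k=1  p_k/q_k = 382343/29069
k=9  a_k=6  p_k/q_k = 2499849/190060
(x₁, y₁) = (2499849, 190060);  2499849² − 173·190060² = 1 ✓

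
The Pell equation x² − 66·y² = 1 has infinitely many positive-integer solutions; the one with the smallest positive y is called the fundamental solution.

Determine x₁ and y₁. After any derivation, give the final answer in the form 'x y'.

√66 → a₀=8, period (8,16); ℓ=2 even so k=1
i=0: a=8 ⇒ p=8, q=1
i=1: a=8 ⇒ p=65, q=8
(x₁, y₁) = (65, 8);  65² − 66·8² = 1 ✓

65 8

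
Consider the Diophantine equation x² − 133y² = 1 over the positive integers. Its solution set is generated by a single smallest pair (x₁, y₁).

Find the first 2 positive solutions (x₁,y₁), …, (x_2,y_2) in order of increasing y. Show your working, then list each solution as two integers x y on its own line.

2588599 224460
13401689565601 1162073863080

√133 = [11; 1,1,7,5,1,…,1,1,22, …], period ℓ=16 (even) → k=15
i=0: a=11 ⇒ p=11, q=1
…
i=2: a=1 ⇒ p=23, q=2
…
i=5: a=1 ⇒ p=1061, q=92
i=6: a=1 ⇒ p=1949, q=169
…
i=12: a=5 ⇒ p=168583, q=14618
…
i=14: a=1 ⇒ p=1378591, q=119539
i=15: a=1 ⇒ p=2588599, q=224460
(x₁, y₁) = (2588599, 224460);  2588599² − 133·224460² = 1 ✓
k=2:  x_2 = 2588599·2588599+133·224460·224460 = 13401689565601,  y_2 = 2588599·224460+224460·2588599 = 1162073863080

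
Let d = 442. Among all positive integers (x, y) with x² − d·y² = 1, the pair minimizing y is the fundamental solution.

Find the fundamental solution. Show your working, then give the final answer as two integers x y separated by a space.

[21; 42] for √442; ℓ=1 ⇒ convergent index 1
a_0=21:  p_0=21·1+0=21,  q_0=21·0+1=1
a_1=42:  p_1=42·21+1=883,  q_1=42·1+0=42
→ (883, 42).  Check: 883²=779689, 442·42²=779688, difference 1.

883 42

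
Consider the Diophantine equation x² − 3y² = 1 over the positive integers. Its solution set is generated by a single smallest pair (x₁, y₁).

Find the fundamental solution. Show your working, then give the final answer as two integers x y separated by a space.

√3 = [1; 1,2, …], period ℓ=2 (even) → k=1
i=0: a=1 ⇒ p=1, q=1
i=1: a=1 ⇒ p=2, q=1
→ (2, 1).  Check: 2²=4, 3·1²=3, difference 1.

2 1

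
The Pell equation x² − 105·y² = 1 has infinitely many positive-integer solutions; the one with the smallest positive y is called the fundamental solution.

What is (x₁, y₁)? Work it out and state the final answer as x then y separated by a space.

41 4

d=105: √d = [10; 4,20] (ℓ=2, even), read p_1/q_1
k=0  a_k=10  p_k/q_k = 10/1
k=1  a_k=4  p_k/q_k = 41/4
fundamental: x₁=41, y₁=4  (since 1681 − 105·16 = 1)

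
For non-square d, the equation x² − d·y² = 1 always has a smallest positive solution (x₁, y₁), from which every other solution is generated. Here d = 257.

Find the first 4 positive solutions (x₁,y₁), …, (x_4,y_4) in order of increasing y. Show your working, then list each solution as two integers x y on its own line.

√257 = [16; 32, …], period ℓ=1 (odd) → k=1
step 0: (16, 1)  from 16·(1,0) + (0,1)
step 1: (513, 32)  from 32·(16,1) + (1,0)
fundamental: x₁=513, y₁=32  (since 263169 − 257·1024 = 1)
k=2:  x_2 = 513·513+257·32·32 = 526337,  y_2 = 513·32+32·513 = 32832
k=3:  x_3 = 513·526337+257·32·32832 = 540021249,  y_3 = 513·32832+32·526337 = 33685600
k=4:  x_4 = 513·540021249+257·32·33685600 = 554061275137,  y_4 = 513·33685600+32·540021249 = 34561392768

513 32
526337 32832
540021249 33685600
554061275137 34561392768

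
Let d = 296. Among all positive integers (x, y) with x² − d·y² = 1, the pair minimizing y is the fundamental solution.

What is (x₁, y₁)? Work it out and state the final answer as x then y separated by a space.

[17; 4,1,7,1,4,34] for √296; ℓ=6 ⇒ convergent index 5
i=0: a=17 ⇒ p=17, q=1
i=1: a=4 ⇒ p=69, q=4
i=2: a=1 ⇒ p=86, q=5
…
i=4: a=1 ⇒ p=757, q=44
i=5: a=4 ⇒ p=3699, q=215
(x₁, y₁) = (3699, 215);  3699² − 296·215² = 1 ✓

3699 215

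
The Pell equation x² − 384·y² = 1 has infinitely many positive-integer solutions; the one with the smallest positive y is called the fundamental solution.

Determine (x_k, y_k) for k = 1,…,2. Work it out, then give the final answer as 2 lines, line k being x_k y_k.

[19; 1,1,2,9,2,1,1,38] for √384; ℓ=8 ⇒ convergent index 7
a_0=19:  p_0=19·1+0=19,  q_0=19·0+1=1
a_1=1:  p_1=1·19+1=20,  q_1=1·1+0=1
…
a_5=2:  p_5=2·921+98=1940,  q_5=2·47+5=99
a_6=1:  p_6=1·1940+921=2861,  q_6=1·99+47=146
a_7=1:  p_7=1·2861+1940=4801,  q_7=1·146+99=245
fundamental: x₁=4801, y₁=245  (since 23049601 − 384·60025 = 1)
n=2: (4801,245)∘(4801,245) = (4801·4801+384·245·245, 4801·245+245·4801) = (46099201,2352490)

4801 245
46099201 2352490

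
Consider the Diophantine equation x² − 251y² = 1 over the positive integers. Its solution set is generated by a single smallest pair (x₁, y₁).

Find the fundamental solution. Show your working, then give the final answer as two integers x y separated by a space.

3674890 231957

√251 = [15; 1,5,2,1,2,…,5,1,30, …], period ℓ=14 (even) → k=13
step 0: (15, 1)  from 15·(1,0) + (0,1)
step 1: (16, 1)  from 1·(15,1) + (1,0)
…
step 3: (206, 13)  from 2·(95,6) + (16,1)
step 4: (301, 19)  from 1·(206,13) + (95,6)
…
step 7: (29563, 1866)  from 15·(1917,121) + (808,51)
step 8: (61043, 3853)  from 2·(29563,1866) + (1917,121)
…
step 12: (3097857, 195535)  from 5·(577033,36422) + (212692,13425)
step 13: (3674890, 231957)  from 1·(3097857,195535) + (577033,36422)
fundamental: x₁=3674890, y₁=231957  (since 13504816512100 − 251·53804049849 = 1)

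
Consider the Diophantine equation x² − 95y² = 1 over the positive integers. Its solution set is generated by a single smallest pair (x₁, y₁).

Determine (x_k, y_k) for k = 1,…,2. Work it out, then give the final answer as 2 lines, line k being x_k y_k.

39 4
3041 312

√95 → a₀=9, period (1,2,1,18); ℓ=4 even so k=3
a_0=9:  p_0=9·1+0=9,  q_0=9·0+1=1
…
a_2=2:  p_2=2·10+9=29,  q_2=2·1+1=3
a_3=1:  p_3=1·29+10=39,  q_3=1·3+1=4
fundamental: x₁=39, y₁=4  (since 1521 − 95·16 = 1)
n=2: (39,4)∘(39,4) = (39·39+95·4·4, 39·4+4·39) = (3041,312)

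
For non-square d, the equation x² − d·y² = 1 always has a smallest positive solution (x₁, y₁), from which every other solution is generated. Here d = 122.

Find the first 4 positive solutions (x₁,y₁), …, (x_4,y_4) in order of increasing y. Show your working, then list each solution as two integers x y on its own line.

243 22
118097 10692
57394899 5196290
27893802817 2525386248

√122 → a₀=11, period (22); ℓ=1 odd so k=1
k=0  a_k=11  p_k/q_k = 11/1
k=1  a_k=22  p_k/q_k = 243/22
fundamental: x₁=243, y₁=22  (since 59049 − 122·484 = 1)
(x_2, y_2) = (243·243 + 122·22·22, 243·22 + 22·243) = (118097, 10692)
(x_3, y_3) = (243·118097 + 122·22·10692, 243·10692 + 22·118097) = (57394899, 5196290)
(x_4, y_4) = (243·57394899 + 122·22·5196290, 243·5196290 + 22·57394899) = (27893802817, 2525386248)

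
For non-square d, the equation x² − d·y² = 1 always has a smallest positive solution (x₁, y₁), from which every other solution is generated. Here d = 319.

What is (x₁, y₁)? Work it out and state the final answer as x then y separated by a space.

12901780 722361

√319 → a₀=17, period (1,6,5,1,4,…,6,1,34); ℓ=14 even so k=13
k=0  a_k=17  p_k/q_k = 17/1
k=1  a_k=1  p_k/q_k = 18/1
k=2  a_k=6  p_k/q_k = 125/7
k=3  a_k=5  p_k/q_k = 643/36
k=4  a_k=1  p_k/q_k = 768/43
k=5  a_k=4  p_k/q_k = 3715/208
k=6  a_k=3  p_k/q_k = 11913/667
k=7  a_k=1  p_k/q_k = 15628/875
…
k=9  a_k=4  p_k/q_k = 250816/14043
k=10  a_k=1  p_k/q_k = 309613/17335
k=11  a_k=5  p_k/q_k = 1798881/100718
k=12  a_k=6  p_k/q_k = 11102899/621643
k=13  a_k=1  p_k/q_k = 12901780/722361
→ (12901780, 722361).  Check: 12901780²=166455927168400, 319·722361²=166455927168399, difference 1.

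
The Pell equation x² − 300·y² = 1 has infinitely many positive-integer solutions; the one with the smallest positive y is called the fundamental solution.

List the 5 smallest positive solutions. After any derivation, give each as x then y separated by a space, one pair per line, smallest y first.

1351 78
3650401 210756
9863382151 569462634
26650854921601 1538687826312
72010600134783751 4157533937232390

d=300: √d = [17; 3,8,3,34] (ℓ=4, even), read p_3/q_3
a_0=17:  p_0=17·1+0=17,  q_0=17·0+1=1
a_1=3:  p_1=3·17+1=52,  q_1=3·1+0=3
a_2=8:  p_2=8·52+17=433,  q_2=8·3+1=25
a_3=3:  p_3=3·433+52=1351,  q_3=3·25+3=78
(x₁, y₁) = (1351, 78);  1351² − 300·78² = 1 ✓
(1351+78√300)^2 = 3650401 + 210756√300
(1351+78√300)^3 = 9863382151 + 569462634√300
(1351+78√300)^4 = 26650854921601 + 1538687826312√300
(1351+78√300)^5 = 72010600134783751 + 4157533937232390√300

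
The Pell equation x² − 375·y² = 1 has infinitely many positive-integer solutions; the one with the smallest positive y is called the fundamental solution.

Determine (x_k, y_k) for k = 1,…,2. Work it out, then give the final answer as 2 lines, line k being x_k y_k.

√375 = [19; 2,1,2,1,5,1,2,1,2,38, …], period ℓ=10 (even) → k=9
k=0  a_k=19  p_k/q_k = 19/1
k=1  a_k=2  p_k/q_k = 39/2
k=2  a_k=1  p_k/q_k = 58/3
k=3  a_k=2  p_k/q_k = 155/8
k=4  a_k=1  p_k/q_k = 213/11
k=5  a_k=5  p_k/q_k = 1220/63
k=6  a_k=1  p_k/q_k = 1433/74
k=7  a_k=2  p_k/q_k = 4086/211
k=8  a_k=1  p_k/q_k = 5519/285
k=9  a_k=2  p_k/q_k = 15124/781
fundamental: x₁=15124, y₁=781  (since 228735376 − 375·609961 = 1)
(x_2, y_2) = (15124·15124 + 375·781·781, 15124·781 + 781·15124) = (457470751, 23623688)

15124 781
457470751 23623688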